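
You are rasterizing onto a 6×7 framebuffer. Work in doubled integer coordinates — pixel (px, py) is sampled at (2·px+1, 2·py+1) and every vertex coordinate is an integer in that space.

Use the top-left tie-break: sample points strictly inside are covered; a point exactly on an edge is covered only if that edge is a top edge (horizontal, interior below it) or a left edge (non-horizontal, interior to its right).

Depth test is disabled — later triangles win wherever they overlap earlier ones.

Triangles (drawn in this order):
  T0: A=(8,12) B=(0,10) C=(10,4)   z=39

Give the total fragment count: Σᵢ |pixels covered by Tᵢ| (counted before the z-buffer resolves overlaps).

T0:
  2·area = 68
  edge (8, 12)→(0, 10): d=(-8,-2) top-left  bias=+0
  edge (0, 10)→(10, 4): d=(10,-6) top-left  bias=+0
  edge (10, 4)→(8, 12): d=(-2,8) right/bottom  bias=-1
    (4,2)@(9, 5): e=[58,4,6] → X
    (5,2)@(11, 5): e=[62,16,-10] → .
    (2,3)@(5, 7): e=[34,0,34] → X  [on edge]
    (3,3)@(7, 7): e=[38,12,18] → X
    (5,3)@(11, 7): e=[46,36,-14] → .
    (1,4)@(3, 9): e=[14,8,46] → X
    (4,4)@(9, 9): e=[26,44,-2] → .
    (1,5)@(3, 11): e=[-2,28,42] → .
    (2,5)@(5, 11): e=[2,40,26] → X
    (4,5)@(9, 11): e=[10,64,-6] → .
    (2,6)@(5, 13): e=[-14,60,22] → .
    (3,6)@(7, 13): e=[-10,72,6] → .
  covered (9 px):
    . . . . . .
    . . . . . .
    . . . . X .
    . . X X X .
    . X X X . .
    . . X X . .
    . . . . . .

Answer: 9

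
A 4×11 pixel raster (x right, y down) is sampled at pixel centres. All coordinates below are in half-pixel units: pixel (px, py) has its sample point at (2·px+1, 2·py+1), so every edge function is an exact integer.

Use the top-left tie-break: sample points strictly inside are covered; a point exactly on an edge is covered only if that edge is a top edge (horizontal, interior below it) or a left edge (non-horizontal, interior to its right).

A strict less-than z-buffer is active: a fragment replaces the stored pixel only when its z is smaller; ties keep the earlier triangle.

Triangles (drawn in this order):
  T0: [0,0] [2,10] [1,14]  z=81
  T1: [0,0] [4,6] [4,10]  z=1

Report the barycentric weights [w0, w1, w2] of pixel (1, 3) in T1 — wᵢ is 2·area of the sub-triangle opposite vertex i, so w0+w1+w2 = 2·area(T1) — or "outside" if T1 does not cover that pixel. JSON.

T0:
  2·area = 18
  edge (0, 0)→(2, 10): d=(2,10) right/bottom  bias=-1
  edge (2, 10)→(1, 14): d=(-1,4) right/bottom  bias=-1
  edge (1, 14)→(0, 0): d=(-1,-14) top-left  bias=+0
    (0,2)@(1, 5): e=[0,9,9] → ·  [on edge]
    (0,3)@(1, 7): e=[4,7,7] → █
    (1,3)@(3, 7): e=[-16,-1,35] → ·
    (0,4)@(1, 9): e=[8,5,5] → █
    (1,4)@(3, 9): e=[-12,-3,33] → ·
    (0,5)@(1, 11): e=[12,3,3] → █
    (1,5)@(3, 11): e=[-8,-5,31] → ·
    (0,6)@(1, 13): e=[16,1,1] → █
    (1,6)@(3, 13): e=[-4,-7,29] → ·
    (0,7)@(1, 15): e=[20,-1,-1] → ·
    (1,7)@(3, 15): e=[0,-9,27] → ·  [on edge]
  covered (4 px):
    · · · ·
    · · · ·
    · · · ·
    █ · · ·
    █ · · ·
    █ · · ·
    █ · · ·
    · · · ·
    · · · ·
    · · · ·
    · · · ·
T1:
  2·area = 16
  edge (0, 0)→(4, 6): d=(4,6) right/bottom  bias=-1
  edge (4, 6)→(4, 10): d=(0,4) right/bottom  bias=-1
  edge (4, 10)→(0, 0): d=(-4,-10) top-left  bias=+0
    (1,2)@(3, 5): e=[2,4,10] → █
    (2,2)@(5, 5): e=[-10,-4,30] → ·
    (1,3)@(3, 7): e=[10,4,2] → █
    (2,3)@(5, 7): e=[-2,-4,22] → ·
    (1,4)@(3, 9): e=[18,4,-6] → ·
  covered (2 px):
    · · · ·
    · · · ·
    · █ · ·
    · █ · ·
    · · · ·
    · · · ·
    · · · ·
    · · · ·
    · · · ·
    · · · ·
    · · · ·

Answer: [4,2,10]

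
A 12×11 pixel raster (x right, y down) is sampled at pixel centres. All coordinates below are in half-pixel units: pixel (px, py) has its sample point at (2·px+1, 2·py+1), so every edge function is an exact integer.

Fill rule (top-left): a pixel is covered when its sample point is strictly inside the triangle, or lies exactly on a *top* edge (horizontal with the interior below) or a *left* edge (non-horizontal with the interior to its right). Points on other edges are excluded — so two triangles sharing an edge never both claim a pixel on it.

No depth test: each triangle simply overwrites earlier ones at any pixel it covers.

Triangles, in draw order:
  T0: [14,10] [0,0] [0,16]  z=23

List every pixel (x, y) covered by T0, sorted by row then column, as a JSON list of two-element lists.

T0:
  2·area = 224  (B↔C swapped to make it positive)
  edge (14, 10)→(0, 16): d=(-14,6) right/bottom  bias=-1
  edge (0, 16)→(0, 0): d=(0,-16) top-left  bias=+0
  edge (0, 0)→(14, 10): d=(14,10) right/bottom  bias=-1
    (0,0)@(1, 1): e=[204,16,4] → █
    (1,0)@(3, 1): e=[192,48,-16] → ·
    (0,1)@(1, 3): e=[176,16,32] → █
    (1,1)@(3, 3): e=[164,48,12] → █
    (2,1)@(5, 3): e=[152,80,-8] → ·
    (0,2)@(1, 5): e=[148,16,60] → █
    (2,2)@(5, 5): e=[124,80,20] → █
    (3,2)@(7, 5): e=[112,112,0] → ·  [on edge]
    (0,3)@(1, 7): e=[120,16,88] → █
    (3,3)@(7, 7): e=[84,112,28] → █
    (4,3)@(9, 7): e=[72,144,8] → █
    (5,3)@(11, 7): e=[60,176,-12] → ·
    (10,3)@(21, 7): e=[0,336,-112] → ·  [on edge]
    (3,6)@(7, 13): e=[0,112,112] → ·  [on edge]
    (10,7)@(21, 15): e=[-112,336,0] → ·  [on edge]
  covered (27 px):
    █ · · · · · · · · · · ·
    █ █ · · · · · · · · · ·
    █ █ █ · · · · · · · · ·
    █ █ █ █ █ · · · · · · ·
    █ █ █ █ █ █ · · · · · ·
    █ █ █ █ █ █ · · · · · ·
    █ █ █ · · · · · · · · ·
    █ · · · · · · · · · · ·
    · · · · · · · · · · · ·
    · · · · · · · · · · · ·
    · · · · · · · · · · · ·

Answer: [[0,0],[0,1],[1,1],[0,2],[1,2],[2,2],[0,3],[1,3],[2,3],[3,3],[4,3],[0,4],[1,4],[2,4],[3,4],[4,4],[5,4],[0,5],[1,5],[2,5],[3,5],[4,5],[5,5],[0,6],[1,6],[2,6],[0,7]]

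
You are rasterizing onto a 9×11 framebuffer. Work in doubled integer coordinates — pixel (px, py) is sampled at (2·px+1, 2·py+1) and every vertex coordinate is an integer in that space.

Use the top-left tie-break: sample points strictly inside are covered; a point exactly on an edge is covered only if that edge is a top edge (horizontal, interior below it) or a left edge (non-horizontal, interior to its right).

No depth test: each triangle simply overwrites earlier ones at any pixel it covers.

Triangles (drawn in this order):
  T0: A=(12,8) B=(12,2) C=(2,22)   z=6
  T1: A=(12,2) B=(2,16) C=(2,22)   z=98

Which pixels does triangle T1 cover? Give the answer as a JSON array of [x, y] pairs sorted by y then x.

T0:
  2·area = 60  (B↔C swapped to make it positive)
  edge (12, 8)→(2, 22): d=(-10,14) right/bottom  bias=-1
  edge (2, 22)→(12, 2): d=(10,-20) top-left  bias=+0
  edge (12, 2)→(12, 8): d=(0,6) right/bottom  bias=-1
    (8,0)@(17, 1): e=[0,90,-30] → ·  [on edge]
    (5,2)@(11, 5): e=[44,10,6] → █
    (6,2)@(13, 5): e=[16,50,-6] → ·
    (5,3)@(11, 7): e=[24,30,6] → █
    (6,3)@(13, 7): e=[-4,70,-6] → ·
    (4,4)@(9, 9): e=[32,10,18] → █
    (6,4)@(13, 9): e=[-24,90,-6] → ·
    (4,5)@(9, 11): e=[12,30,18] → █
    (5,5)@(11, 11): e=[-16,70,6] → ·
    (3,6)@(7, 13): e=[20,10,30] → █
    (4,6)@(9, 13): e=[-8,50,18] → ·
    (3,7)@(7, 15): e=[0,30,30] → ·  [on edge]
  covered (7 px):
    · · · · · · · · ·
    · · · · · · · · ·
    · · · · · █ · · ·
    · · · · · █ · · ·
    · · · · █ █ · · ·
    · · · · █ · · · ·
    · · · █ · · · · ·
    · · · · · · · · ·
    · · █ · · · · · ·
    · · · · · · · · ·
    · · · · · · · · ·
T1:
  2·area = 60  (B↔C swapped to make it positive)
  edge (12, 2)→(2, 22): d=(-10,20) right/bottom  bias=-1
  edge (2, 22)→(2, 16): d=(0,-6) top-left  bias=+0
  edge (2, 16)→(12, 2): d=(10,-14) top-left  bias=+0
    (4,3)@(9, 7): e=[10,42,8] → █
    (5,3)@(11, 7): e=[-30,54,36] → ·
    (3,4)@(7, 9): e=[30,30,0] → █  [on edge]
    (4,4)@(9, 9): e=[-10,42,28] → ·
    (3,5)@(7, 11): e=[10,30,20] → █
    (4,5)@(9, 11): e=[-30,42,48] → ·
    (2,6)@(5, 13): e=[30,18,12] → █
    (3,6)@(7, 13): e=[-10,30,40] → ·
    (1,7)@(3, 15): e=[50,6,4] → █
    (3,7)@(7, 15): e=[-30,30,60] → ·
    (1,8)@(3, 17): e=[30,6,24] → █
    (2,8)@(5, 17): e=[-10,18,52] → ·
  covered (8 px):
    · · · · · · · · ·
    · · · · · · · · ·
    · · · · · · · · ·
    · · · · █ · · · ·
    · · · █ · · · · ·
    · · · █ · · · · ·
    · · █ · · · · · ·
    · █ █ · · · · · ·
    · █ · · · · · · ·
    · █ · · · · · · ·
    · · · · · · · · ·

Answer: [[4,3],[3,4],[3,5],[2,6],[1,7],[2,7],[1,8],[1,9]]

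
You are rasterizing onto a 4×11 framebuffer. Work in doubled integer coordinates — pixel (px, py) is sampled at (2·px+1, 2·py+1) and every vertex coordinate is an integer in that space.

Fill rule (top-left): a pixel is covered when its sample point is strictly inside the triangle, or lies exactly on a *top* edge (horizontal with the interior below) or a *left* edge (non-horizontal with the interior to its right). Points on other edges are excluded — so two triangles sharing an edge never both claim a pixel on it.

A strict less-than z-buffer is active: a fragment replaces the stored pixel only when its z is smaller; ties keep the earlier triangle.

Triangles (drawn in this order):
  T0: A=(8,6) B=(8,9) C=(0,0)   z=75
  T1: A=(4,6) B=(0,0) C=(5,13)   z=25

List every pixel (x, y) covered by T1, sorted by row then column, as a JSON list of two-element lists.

T0:
  2·area = 24
  edge (8, 6)→(8, 9): d=(0,3) right/bottom  bias=-1
  edge (8, 9)→(0, 0): d=(-8,-9) top-left  bias=+0
  edge (0, 0)→(8, 6): d=(8,6) right/bottom  bias=-1
    (0,0)@(1, 1): e=[21,1,2] → █
    (1,0)@(3, 1): e=[15,19,-10] → ·
    (0,1)@(1, 3): e=[21,-15,18] → ·
    (1,1)@(3, 3): e=[15,3,6] → █
    (2,1)@(5, 3): e=[9,21,-6] → ·
    (1,2)@(3, 5): e=[15,-13,22] → ·
    (2,2)@(5, 5): e=[9,5,10] → █
    (3,2)@(7, 5): e=[3,23,-2] → ·
    (2,3)@(5, 7): e=[9,-11,26] → ·
    (3,3)@(7, 7): e=[3,7,14] → █
    (3,4)@(7, 9): e=[3,-9,30] → ·
  covered (4 px):
    █ · · ·
    · █ · ·
    · · █ ·
    · · · █
    · · · ·
    · · · ·
    · · · ·
    · · · ·
    · · · ·
    · · · ·
    · · · ·
T1:
  2·area = 22  (B↔C swapped to make it positive)
  edge (4, 6)→(5, 13): d=(1,7) right/bottom  bias=-1
  edge (5, 13)→(0, 0): d=(-5,-13) top-left  bias=+0
  edge (0, 0)→(4, 6): d=(4,6) right/bottom  bias=-1
    (1,2)@(3, 5): e=[6,14,2] → █
    (2,2)@(5, 5): e=[-8,40,-10] → ·
    (1,3)@(3, 7): e=[8,4,10] → █
    (2,3)@(5, 7): e=[-6,30,-2] → ·
    (1,4)@(3, 9): e=[10,-6,18] → ·
    (2,6)@(5, 13): e=[0,0,22] → ·  [on edge]
  covered (2 px):
    · · · ·
    · · · ·
    · █ · ·
    · █ · ·
    · · · ·
    · · · ·
    · · · ·
    · · · ·
    · · · ·
    · · · ·
    · · · ·

Result: [[1,2],[1,3]]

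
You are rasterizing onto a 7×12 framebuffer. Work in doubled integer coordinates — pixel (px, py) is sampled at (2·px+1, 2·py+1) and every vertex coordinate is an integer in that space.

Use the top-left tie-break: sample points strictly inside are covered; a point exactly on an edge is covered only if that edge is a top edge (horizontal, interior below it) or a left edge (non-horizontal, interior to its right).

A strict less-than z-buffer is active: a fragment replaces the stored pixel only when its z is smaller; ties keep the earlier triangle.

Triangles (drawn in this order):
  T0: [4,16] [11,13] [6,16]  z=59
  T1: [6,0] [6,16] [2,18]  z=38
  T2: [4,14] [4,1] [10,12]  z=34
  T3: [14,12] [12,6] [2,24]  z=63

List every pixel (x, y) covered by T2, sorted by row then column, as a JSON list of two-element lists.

T0:
  2·area = 6
  edge (4, 16)→(11, 13): d=(7,-3) top-left  bias=+0
  edge (11, 13)→(6, 16): d=(-5,3) right/bottom  bias=-1
  edge (6, 16)→(4, 16): d=(-2,0) right/bottom  bias=-1
    (5,6)@(11, 13): e=[0,0,6] → ·  [on edge]
    (3,7)@(7, 15): e=[2,2,2] → #
    (4,7)@(9, 15): e=[8,-4,2] → ·
    (3,8)@(7, 17): e=[16,-8,-2] → ·
    (0,9)@(1, 19): e=[12,0,-6] → ·  [on edge]
  covered (1 px):
    · · · · · · ·
    · · · · · · ·
    · · · · · · ·
    · · · · · · ·
    · · · · · · ·
    · · · · · · ·
    · · · · · · ·
    · · · # · · ·
    · · · · · · ·
    · · · · · · ·
    · · · · · · ·
    · · · · · · ·
T1:
  2·area = 64
  edge (6, 0)→(6, 16): d=(0,16) right/bottom  bias=-1
  edge (6, 16)→(2, 18): d=(-4,2) right/bottom  bias=-1
  edge (2, 18)→(6, 0): d=(4,-18) top-left  bias=+0
    (2,2)@(5, 5): e=[16,46,2] → #
    (3,2)@(7, 5): e=[-16,42,38] → ·
    (2,3)@(5, 7): e=[16,38,10] → #
    (3,3)@(7, 7): e=[-16,34,46] → ·
    (2,4)@(5, 9): e=[16,30,18] → #
    (3,4)@(7, 9): e=[-16,26,54] → ·
    (2,5)@(5, 11): e=[16,22,26] → #
    (3,5)@(7, 11): e=[-16,18,62] → ·
    (2,6)@(5, 13): e=[16,14,34] → #
    (3,6)@(7, 13): e=[-16,10,70] → ·
    (1,7)@(3, 15): e=[48,10,6] → #
    (3,7)@(7, 15): e=[-16,2,78] → ·
  covered (8 px):
    · · · · · · ·
    · · · · · · ·
    · · # · · · ·
    · · # · · · ·
    · · # · · · ·
    · · # · · · ·
    · · # · · · ·
    · # # · · · ·
    · # · · · · ·
    · · · · · · ·
    · · · · · · ·
    · · · · · · ·
T2:
  2·area = 78
  edge (4, 14)→(4, 1): d=(0,-13) top-left  bias=+0
  edge (4, 1)→(10, 12): d=(6,11) right/bottom  bias=-1
  edge (10, 12)→(4, 14): d=(-6,2) right/bottom  bias=-1
    (2,1)@(5, 3): e=[13,1,64] → #
    (3,1)@(7, 3): e=[39,-21,60] → ·
    (2,2)@(5, 5): e=[13,13,52] → #
    (3,2)@(7, 5): e=[39,-9,48] → ·
    (2,3)@(5, 7): e=[13,25,40] → #
    (3,3)@(7, 7): e=[39,3,36] → #
    (4,3)@(9, 7): e=[65,-19,32] → ·
    (2,4)@(5, 9): e=[13,37,28] → #
    (4,4)@(9, 9): e=[65,-7,20] → ·
    (2,5)@(5, 11): e=[13,49,16] → #
    (4,5)@(9, 11): e=[65,5,8] → #
    (5,5)@(11, 11): e=[91,-17,4] → ·
    (6,5)@(13, 11): e=[117,-39,0] → ·  [on edge]
    (3,6)@(7, 13): e=[39,39,0] → ·  [on edge]
    (0,7)@(1, 15): e=[-39,117,0] → ·  [on edge]
  covered (10 px):
    · · · · · · ·
    · · # · · · ·
    · · # · · · ·
    · · # # · · ·
    · · # # · · ·
    · · # # # · ·
    · · # · · · ·
    · · · · · · ·
    · · · · · · ·
    · · · · · · ·
    · · · · · · ·
    · · · · · · ·
T3:
  2·area = 96  (B↔C swapped to make it positive)
  edge (14, 12)→(2, 24): d=(-12,12) right/bottom  bias=-1
  edge (2, 24)→(12, 6): d=(10,-18) top-left  bias=+0
  edge (12, 6)→(14, 12): d=(2,6) right/bottom  bias=-1
    (5,1)@(11, 3): e=[144,-48,0] → ·  [on edge]
    (5,4)@(11, 9): e=[72,12,12] → #
    (6,4)@(13, 9): e=[48,48,0] → ·  [on edge]
    (5,5)@(11, 11): e=[48,32,16] → #
    (6,5)@(13, 11): e=[24,68,4] → #
    (4,6)@(9, 13): e=[48,16,32] → #
    (6,6)@(13, 13): e=[0,88,8] → ·  [on edge]
    (3,7)@(7, 15): e=[48,0,48] → #  [on edge]
    (5,7)@(11, 15): e=[0,72,24] → ·  [on edge]
    (3,8)@(7, 17): e=[24,20,52] → #
    (4,8)@(9, 17): e=[0,56,40] → ·  [on edge]
    (2,9)@(5, 19): e=[24,4,68] → #
    (3,9)@(7, 19): e=[0,40,56] → ·  [on edge]
    (2,10)@(5, 21): e=[0,24,72] → ·  [on edge]
    (1,11)@(3, 23): e=[0,8,88] → ·  [on edge]
  covered (9 px):
    · · · · · · ·
    · · · · · · ·
    · · · · · · ·
    · · · · · · ·
    · · · · · # ·
    · · · · · # #
    · · · · # # ·
    · · · # # · ·
    · · · # · · ·
    · · # · · · ·
    · · · · · · ·
    · · · · · · ·

Result: [[2,1],[2,2],[2,3],[3,3],[2,4],[3,4],[2,5],[3,5],[4,5],[2,6]]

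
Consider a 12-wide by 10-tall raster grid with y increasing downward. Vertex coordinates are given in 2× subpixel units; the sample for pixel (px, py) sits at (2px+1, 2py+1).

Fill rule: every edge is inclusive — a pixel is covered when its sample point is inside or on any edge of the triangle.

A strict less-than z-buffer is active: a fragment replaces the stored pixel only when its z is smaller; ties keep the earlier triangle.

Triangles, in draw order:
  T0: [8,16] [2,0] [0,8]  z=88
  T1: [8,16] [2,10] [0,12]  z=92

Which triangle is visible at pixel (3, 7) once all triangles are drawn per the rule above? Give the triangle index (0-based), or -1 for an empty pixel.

T0:
  2·area = 80  (B↔C swapped to make it positive)
  edge (8, 16)→(0, 8): d=(-8,-8) inclusive
  edge (0, 8)→(2, 0): d=(2,-8) inclusive
  edge (2, 0)→(8, 16): d=(6,16) inclusive
    (1,1)@(3, 3): e=[64,14,2] → █
    (2,1)@(5, 3): e=[80,30,-30] → ·
    (0,2)@(1, 5): e=[32,2,46] → █
    (2,2)@(5, 5): e=[64,34,-18] → ·
    (0,3)@(1, 7): e=[16,6,58] → █
    (2,3)@(5, 7): e=[48,38,-6] → ·
    (0,4)@(1, 9): e=[0,10,70] → █  [on edge]
    (2,4)@(5, 9): e=[32,42,6] → █
    (3,4)@(7, 9): e=[48,58,-26] → ·
    (0,5)@(1, 11): e=[-16,14,82] → ·
    (1,5)@(3, 11): e=[0,30,50] → █  [on edge]
    (3,5)@(7, 11): e=[32,62,-14] → ·
    (2,6)@(5, 13): e=[0,50,30] → █  [on edge]
    (3,7)@(7, 15): e=[0,70,10] → █  [on edge]
    (4,8)@(9, 17): e=[0,90,-10] → ·  [on edge]
    (5,9)@(11, 19): e=[0,110,-30] → ·  [on edge]
  covered (12 px):
    · · · · · · · · · · · ·
    · █ · · · · · · · · · ·
    █ █ · · · · · · · · · ·
    █ █ · · · · · · · · · ·
    █ █ █ · · · · · · · · ·
    · █ █ · · · · · · · · ·
    · · █ · · · · · · · · ·
    · · · █ · · · · · · · ·
    · · · · · · · · · · · ·
    · · · · · · · · · · · ·
T1:
  2·area = 24  (B↔C swapped to make it positive)
  edge (8, 16)→(0, 12): d=(-8,-4) inclusive
  edge (0, 12)→(2, 10): d=(2,-2) inclusive
  edge (2, 10)→(8, 16): d=(6,6) inclusive
    (5,0)@(11, 1): e=[132,0,-108] → ·  [on edge]
    (4,1)@(9, 3): e=[108,0,-84] → ·  [on edge]
    (3,2)@(7, 5): e=[84,0,-60] → ·  [on edge]
    (2,3)@(5, 7): e=[60,0,-36] → ·  [on edge]
    (0,4)@(1, 9): e=[28,-4,0] → ·  [on edge]
    (1,4)@(3, 9): e=[36,0,-12] → ·  [on edge]
    (0,5)@(1, 11): e=[12,0,12] → █  [on edge]
    (1,5)@(3, 11): e=[20,4,0] → █  [on edge]
    (2,5)@(5, 11): e=[28,8,-12] → ·
    (0,6)@(1, 13): e=[-4,4,24] → ·
    (1,6)@(3, 13): e=[4,8,12] → █
    (2,6)@(5, 13): e=[12,12,0] → █  [on edge]
    (3,7)@(7, 15): e=[4,20,0] → █  [on edge]
    (4,8)@(9, 17): e=[-4,28,0] → ·  [on edge]
    (5,9)@(11, 19): e=[-12,36,0] → ·  [on edge]
  covered (5 px):
    · · · · · · · · · · · ·
    · · · · · · · · · · · ·
    · · · · · · · · · · · ·
    · · · · · · · · · · · ·
    · · · · · · · · · · · ·
    █ █ · · · · · · · · · ·
    · █ █ · · · · · · · · ·
    · · · █ · · · · · · · ·
    · · · · · · · · · · · ·
    · · · · · · · · · · · ·

Z-buffer (winner per pixel, '.' = empty):
  . . . . . . . . . . . .
  . 0 . . . . . . . . . .
  0 0 . . . . . . . . . .
  0 0 . . . . . . . . . .
  0 0 0 . . . . . . . . .
  1 0 0 . . . . . . . . .
  . 1 0 . . . . . . . . .
  . . . 0 . . . . . . . .
  . . . . . . . . . . . .
  . . . . . . . . . . . .

Answer: 0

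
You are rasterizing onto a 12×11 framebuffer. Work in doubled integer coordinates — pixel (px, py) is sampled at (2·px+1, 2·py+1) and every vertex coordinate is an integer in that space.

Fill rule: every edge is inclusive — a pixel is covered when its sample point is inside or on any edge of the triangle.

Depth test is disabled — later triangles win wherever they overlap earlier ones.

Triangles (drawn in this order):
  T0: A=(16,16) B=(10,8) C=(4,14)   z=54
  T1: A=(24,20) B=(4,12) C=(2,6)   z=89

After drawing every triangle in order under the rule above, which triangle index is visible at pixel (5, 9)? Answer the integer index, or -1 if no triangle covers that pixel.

T0:
  2·area = 84  (B↔C swapped to make it positive)
  edge (16, 16)→(4, 14): d=(-12,-2) inclusive
  edge (4, 14)→(10, 8): d=(6,-6) inclusive
  edge (10, 8)→(16, 16): d=(6,8) inclusive
    (8,0)@(17, 1): e=[182,0,-98] → .  [on edge]
    (7,1)@(15, 3): e=[154,0,-70] → .  [on edge]
    (6,2)@(13, 5): e=[126,0,-42] → .  [on edge]
    (5,3)@(11, 7): e=[98,0,-14] → .  [on edge]
    (4,4)@(9, 9): e=[70,0,14] → X  [on edge]
    (5,4)@(11, 9): e=[74,12,-2] → .
    (3,5)@(7, 11): e=[42,0,42] → X  [on edge]
    (5,5)@(11, 11): e=[50,24,10] → X
    (6,5)@(13, 11): e=[54,36,-6] → .
    (2,6)@(5, 13): e=[14,0,70] → X  [on edge]
    (6,6)@(13, 13): e=[30,48,6] → X
    (7,6)@(15, 13): e=[34,60,-10] → .
    (1,7)@(3, 15): e=[-14,0,98] → .  [on edge]
    (0,8)@(1, 17): e=[-42,0,126] → .  [on edge]
  covered (12 px):
    . . . . . . . . . . . .
    . . . . . . . . . . . .
    . . . . . . . . . . . .
    . . . . . . . . . . . .
    . . . . X . . . . . . .
    . . . X X X . . . . . .
    . . X X X X X . . . . .
    . . . . . X X X . . . .
    . . . . . . . . . . . .
    . . . . . . . . . . . .
    . . . . . . . . . . . .
T1:
  2·area = 104
  edge (24, 20)→(4, 12): d=(-20,-8) inclusive
  edge (4, 12)→(2, 6): d=(-2,-6) inclusive
  edge (2, 6)→(24, 20): d=(22,14) inclusive
    (0,1)@(1, 3): e=[156,0,-52] → .  [on edge]
    (1,3)@(3, 7): e=[92,4,8] → X
    (2,3)@(5, 7): e=[108,16,-20] → .
    (1,4)@(3, 9): e=[52,0,52] → X  [on edge]
    (2,4)@(5, 9): e=[68,12,24] → X
    (3,4)@(7, 9): e=[84,24,-4] → .
    (1,5)@(3, 11): e=[12,-4,96] → .
    (2,5)@(5, 11): e=[28,8,68] → X
    (3,5)@(7, 11): e=[44,20,40] → X
    (4,5)@(9, 11): e=[60,32,12] → X
    (5,5)@(11, 11): e=[76,44,-16] → .
    (2,6)@(5, 13): e=[-12,4,112] → .
    (6,6)@(13, 13): e=[52,52,0] → X  [on edge]
    (2,7)@(5, 15): e=[-52,0,156] → .  [on edge]
    (3,10)@(7, 21): e=[-156,0,260] → .  [on edge]
  covered (14 px):
    . . . . . . . . . . . .
    . . . . . . . . . . . .
    . . . . . . . . . . . .
    . X . . . . . . . . . .
    . X X . . . . . . . . .
    . . X X X . . . . . . .
    . . . X X X X . . . . .
    . . . . . . X X . . . .
    . . . . . . . . X X . .
    . . . . . . . . . . . .
    . . . . . . . . . . . .

Z-buffer (winner per pixel, '.' = empty):
  . . . . . . . . . . . .
  . . . . . . . . . . . .
  . . . . . . . . . . . .
  . 1 . . . . . . . . . .
  . 1 1 . 0 . . . . . . .
  . . 1 1 1 0 . . . . . .
  . . 0 1 1 1 1 . . . . .
  . . . . . 0 1 1 . . . .
  . . . . . . . . 1 1 . .
  . . . . . . . . . . . .
  . . . . . . . . . . . .

Final: -1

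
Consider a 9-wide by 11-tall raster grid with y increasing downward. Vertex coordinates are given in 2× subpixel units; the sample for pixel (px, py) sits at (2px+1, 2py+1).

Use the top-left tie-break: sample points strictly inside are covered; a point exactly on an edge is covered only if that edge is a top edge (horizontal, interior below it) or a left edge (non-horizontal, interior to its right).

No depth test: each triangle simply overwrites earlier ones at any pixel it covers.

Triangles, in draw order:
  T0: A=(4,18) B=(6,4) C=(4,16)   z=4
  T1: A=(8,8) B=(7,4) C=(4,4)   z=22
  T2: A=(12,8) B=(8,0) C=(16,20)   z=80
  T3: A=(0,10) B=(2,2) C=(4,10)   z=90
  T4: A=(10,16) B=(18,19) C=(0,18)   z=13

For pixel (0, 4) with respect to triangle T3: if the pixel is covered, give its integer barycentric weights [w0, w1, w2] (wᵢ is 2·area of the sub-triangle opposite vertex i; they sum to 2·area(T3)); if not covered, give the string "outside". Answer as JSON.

T0:
  2·area = 4  (B↔C swapped to make it positive)
  edge (4, 18)→(4, 16): d=(0,-2) top-left  bias=+0
  edge (4, 16)→(6, 4): d=(2,-12) top-left  bias=+0
  edge (6, 4)→(4, 18): d=(-2,14) right/bottom  bias=-1
    (2,5)@(5, 11): e=[2,2,0] → ·  [on edge]
  covered (0 px):
    · · · · · · · · ·
    · · · · · · · · ·
    · · · · · · · · ·
    · · · · · · · · ·
    · · · · · · · · ·
    · · · · · · · · ·
    · · · · · · · · ·
    · · · · · · · · ·
    · · · · · · · · ·
    · · · · · · · · ·
    · · · · · · · · ·
T1:
  2·area = 12  (B↔C swapped to make it positive)
  edge (8, 8)→(4, 4): d=(-4,-4) top-left  bias=+0
  edge (4, 4)→(7, 4): d=(3,0) top-left  bias=+0
  edge (7, 4)→(8, 8): d=(1,4) right/bottom  bias=-1
    (0,0)@(1, 1): e=[0,-9,21] → ·  [on edge]
    (1,1)@(3, 3): e=[0,-3,15] → ·  [on edge]
    (2,2)@(5, 5): e=[0,3,9] → █  [on edge]
    (3,2)@(7, 5): e=[8,3,1] → █
    (4,2)@(9, 5): e=[16,3,-7] → ·
    (2,3)@(5, 7): e=[-8,9,11] → ·
    (3,3)@(7, 7): e=[0,9,3] → █  [on edge]
    (4,3)@(9, 7): e=[8,9,-5] → ·
    (3,4)@(7, 9): e=[-8,15,5] → ·
    (4,4)@(9, 9): e=[0,15,-3] → ·  [on edge]
    (5,5)@(11, 11): e=[0,21,-9] → ·  [on edge]
    (6,6)@(13, 13): e=[0,27,-15] → ·  [on edge]
    (7,7)@(15, 15): e=[0,33,-21] → ·  [on edge]
    (8,8)@(17, 17): e=[0,39,-27] → ·  [on edge]
  covered (3 px):
    · · · · · · · · ·
    · · · · · · · · ·
    · · █ █ · · · · ·
    · · · █ · · · · ·
    · · · · · · · · ·
    · · · · · · · · ·
    · · · · · · · · ·
    · · · · · · · · ·
    · · · · · · · · ·
    · · · · · · · · ·
    · · · · · · · · ·
T2:
  2·area = 16  (B↔C swapped to make it positive)
  edge (12, 8)→(16, 20): d=(4,12) right/bottom  bias=-1
  edge (16, 20)→(8, 0): d=(-8,-20) top-left  bias=+0
  edge (8, 0)→(12, 8): d=(4,8) right/bottom  bias=-1
    (5,2)@(11, 5): e=[0,20,-4] → ·  [on edge]
    (5,3)@(11, 7): e=[8,4,4] → █
    (6,3)@(13, 7): e=[-16,44,-12] → ·
    (5,4)@(11, 9): e=[16,-12,12] → ·
    (6,5)@(13, 11): e=[0,12,4] → ·  [on edge]
    (7,8)@(15, 17): e=[0,4,12] → ·  [on edge]
  covered (1 px):
    · · · · · · · · ·
    · · · · · · · · ·
    · · · · · · · · ·
    · · · · · █ · · ·
    · · · · · · · · ·
    · · · · · · · · ·
    · · · · · · · · ·
    · · · · · · · · ·
    · · · · · · · · ·
    · · · · · · · · ·
    · · · · · · · · ·
T3:
  2·area = 32
  edge (0, 10)→(2, 2): d=(2,-8) top-left  bias=+0
  edge (2, 2)→(4, 10): d=(2,8) right/bottom  bias=-1
  edge (4, 10)→(0, 10): d=(-4,0) right/bottom  bias=-1
    (0,3)@(1, 7): e=[2,18,12] → █
    (1,3)@(3, 7): e=[18,2,12] → █
    (2,3)@(5, 7): e=[34,-14,12] → ·
    (0,4)@(1, 9): e=[6,22,4] → █
    (2,4)@(5, 9): e=[38,-10,4] → ·
    (0,5)@(1, 11): e=[10,26,-4] → ·
    (1,5)@(3, 11): e=[26,10,-4] → ·
  covered (4 px):
    · · · · · · · · ·
    · · · · · · · · ·
    · · · · · · · · ·
    █ █ · · · · · · ·
    █ █ · · · · · · ·
    · · · · · · · · ·
    · · · · · · · · ·
    · · · · · · · · ·
    · · · · · · · · ·
    · · · · · · · · ·
    · · · · · · · · ·
T4:
  2·area = 46
  edge (10, 16)→(18, 19): d=(8,3) right/bottom  bias=-1
  edge (18, 19)→(0, 18): d=(-18,-1) top-left  bias=+0
  edge (0, 18)→(10, 16): d=(10,-2) top-left  bias=+0
    (7,7)@(15, 15): e=[-23,69,0] → ·  [on edge]
    (2,8)@(5, 17): e=[23,23,0] → █  [on edge]
    (3,8)@(7, 17): e=[17,25,4] → █
    (4,8)@(9, 17): e=[11,27,8] → █
    (5,8)@(11, 17): e=[5,29,12] → █
    (6,8)@(13, 17): e=[-1,31,16] → ·
    (2,9)@(5, 19): e=[39,-13,20] → ·
    (3,9)@(7, 19): e=[33,-11,24] → ·
    (4,9)@(9, 19): e=[27,-9,28] → ·
    (5,9)@(11, 19): e=[21,-7,32] → ·
  covered (4 px):
    · · · · · · · · ·
    · · · · · · · · ·
    · · · · · · · · ·
    · · · · · · · · ·
    · · · · · · · · ·
    · · · · · · · · ·
    · · · · · · · · ·
    · · · · · · · · ·
    · · █ █ █ █ · · ·
    · · · · · · · · ·
    · · · · · · · · ·

Answer: [22,4,6]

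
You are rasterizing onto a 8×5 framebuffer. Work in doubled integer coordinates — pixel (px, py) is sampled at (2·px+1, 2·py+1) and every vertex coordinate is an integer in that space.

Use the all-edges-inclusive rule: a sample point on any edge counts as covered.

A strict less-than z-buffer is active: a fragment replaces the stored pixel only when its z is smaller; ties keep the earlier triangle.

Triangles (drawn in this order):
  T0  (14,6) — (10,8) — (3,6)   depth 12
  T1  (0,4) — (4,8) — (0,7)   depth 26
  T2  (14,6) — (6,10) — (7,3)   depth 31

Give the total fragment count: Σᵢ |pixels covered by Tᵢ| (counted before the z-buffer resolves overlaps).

T0:
  2·area = 22
  edge (14, 6)→(10, 8): d=(-4,2) inclusive
  edge (10, 8)→(3, 6): d=(-7,-2) inclusive
  edge (3, 6)→(14, 6): d=(11,0) inclusive
    (3,3)@(7, 7): e=[10,1,11] → X
    (4,3)@(9, 7): e=[6,5,11] → X
    (5,3)@(11, 7): e=[2,9,11] → X
    (6,3)@(13, 7): e=[-2,13,11] → .
    (3,4)@(7, 9): e=[2,-13,33] → .
    (4,4)@(9, 9): e=[-2,-9,33] → .
    (5,4)@(11, 9): e=[-6,-5,33] → .
  covered (3 px):
    . . . . . . . .
    . . . . . . . .
    . . . . . . . .
    . . . X X X . .
    . . . . . . . .
T1:
  2·area = 12
  edge (0, 4)→(4, 8): d=(4,4) inclusive
  edge (4, 8)→(0, 7): d=(-4,-1) inclusive
  edge (0, 7)→(0, 4): d=(0,-3) inclusive
    (0,2)@(1, 5): e=[0,9,3] → X  [on edge]
    (1,2)@(3, 5): e=[-8,11,9] → .
    (0,3)@(1, 7): e=[8,1,3] → X
    (1,3)@(3, 7): e=[0,3,9] → X  [on edge]
    (2,3)@(5, 7): e=[-8,5,15] → .
    (0,4)@(1, 9): e=[16,-7,3] → .
    (1,4)@(3, 9): e=[8,-5,9] → .
    (2,4)@(5, 9): e=[0,-3,15] → .  [on edge]
  covered (3 px):
    . . . . . . . .
    . . . . . . . .
    X . . . . . . .
    X X . . . . . .
    . . . . . . . .
T2:
  2·area = 52
  edge (14, 6)→(6, 10): d=(-8,4) inclusive
  edge (6, 10)→(7, 3): d=(1,-7) inclusive
  edge (7, 3)→(14, 6): d=(7,3) inclusive
    (3,1)@(7, 3): e=[52,0,0] → X  [on edge]
    (4,1)@(9, 3): e=[44,14,-6] → .
    (3,2)@(7, 5): e=[36,2,14] → X
    (4,2)@(9, 5): e=[28,16,8] → X
    (5,2)@(11, 5): e=[20,30,2] → X
    (6,2)@(13, 5): e=[12,44,-4] → .
    (3,3)@(7, 7): e=[20,4,28] → X
    (6,3)@(13, 7): e=[-4,46,10] → .
    (3,4)@(7, 9): e=[4,6,42] → X
    (4,4)@(9, 9): e=[-4,20,36] → .
    (5,4)@(11, 9): e=[-12,34,30] → .
  covered (8 px):
    . . . . . . . .
    . . . X . . . .
    . . . X X X . .
    . . . X X X . .
    . . . X . . . .

Result: 14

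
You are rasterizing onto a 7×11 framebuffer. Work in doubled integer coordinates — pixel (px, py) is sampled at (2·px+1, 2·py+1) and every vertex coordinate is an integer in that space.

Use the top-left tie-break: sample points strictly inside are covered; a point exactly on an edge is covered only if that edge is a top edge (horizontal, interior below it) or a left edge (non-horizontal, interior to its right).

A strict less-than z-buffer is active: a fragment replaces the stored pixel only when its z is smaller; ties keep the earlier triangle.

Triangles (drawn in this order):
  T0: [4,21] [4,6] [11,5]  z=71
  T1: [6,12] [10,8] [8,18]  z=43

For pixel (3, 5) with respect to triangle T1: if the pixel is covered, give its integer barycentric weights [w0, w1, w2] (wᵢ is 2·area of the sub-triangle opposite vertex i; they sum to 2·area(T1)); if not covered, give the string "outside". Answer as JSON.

T0:
  2·area = 105
  edge (4, 21)→(4, 6): d=(0,-15) top-left  bias=+0
  edge (4, 6)→(11, 5): d=(7,-1) top-left  bias=+0
  edge (11, 5)→(4, 21): d=(-7,16) right/bottom  bias=-1
    (5,2)@(11, 5): e=[105,0,0] → .  [on edge]
    (2,3)@(5, 7): e=[15,8,82] → X
    (3,3)@(7, 7): e=[45,10,50] → X
    (4,3)@(9, 7): e=[75,12,18] → X
    (5,3)@(11, 7): e=[105,14,-14] → .
    (2,4)@(5, 9): e=[15,22,68] → X
    (5,4)@(11, 9): e=[105,28,-28] → .
    (2,5)@(5, 11): e=[15,36,54] → X
    (4,5)@(9, 11): e=[75,40,-10] → .
    (2,6)@(5, 13): e=[15,50,40] → X
    (4,6)@(9, 13): e=[75,54,-24] → .
    (2,7)@(5, 15): e=[15,64,26] → X
  covered (12 px):
    . . . . . . .
    . . . . . . .
    . . . . . . .
    . . X X X . .
    . . X X X . .
    . . X X . . .
    . . X X . . .
    . . X . . . .
    . . X . . . .
    . . . . . . .
    . . . . . . .
T1:
  2·area = 32
  edge (6, 12)→(10, 8): d=(4,-4) top-left  bias=+0
  edge (10, 8)→(8, 18): d=(-2,10) right/bottom  bias=-1
  edge (8, 18)→(6, 12): d=(-2,-6) top-left  bias=+0
    (1,1)@(3, 3): e=[-48,80,0] → .  [on edge]
    (5,1)@(11, 3): e=[-16,0,48] → .  [on edge]
    (6,2)@(13, 5): e=[0,-24,56] → .  [on edge]
    (5,3)@(11, 7): e=[0,-8,40] → .  [on edge]
    (2,4)@(5, 9): e=[-16,48,0] → .  [on edge]
    (4,4)@(9, 9): e=[0,8,24] → X  [on edge]
    (5,4)@(11, 9): e=[8,-12,36] → .
    (3,5)@(7, 11): e=[0,24,8] → X  [on edge]
    (5,5)@(11, 11): e=[16,-16,32] → .
    (2,6)@(5, 13): e=[0,40,-8] → .  [on edge]
    (3,6)@(7, 13): e=[8,20,4] → X
    (4,6)@(9, 13): e=[16,0,16] → .  [on edge]
    (1,7)@(3, 15): e=[0,56,-24] → .  [on edge]
    (3,7)@(7, 15): e=[16,16,0] → X  [on edge]
    (0,8)@(1, 17): e=[0,72,-40] → .  [on edge]
    (4,10)@(9, 21): e=[48,-16,0] → .  [on edge]
  covered (5 px):
    . . . . . . .
    . . . . . . .
    . . . . . . .
    . . . . . . .
    . . . . X . .
    . . . X X . .
    . . . X . . .
    . . . X . . .
    . . . . . . .
    . . . . . . .
    . . . . . . .

Result: [24,8,0]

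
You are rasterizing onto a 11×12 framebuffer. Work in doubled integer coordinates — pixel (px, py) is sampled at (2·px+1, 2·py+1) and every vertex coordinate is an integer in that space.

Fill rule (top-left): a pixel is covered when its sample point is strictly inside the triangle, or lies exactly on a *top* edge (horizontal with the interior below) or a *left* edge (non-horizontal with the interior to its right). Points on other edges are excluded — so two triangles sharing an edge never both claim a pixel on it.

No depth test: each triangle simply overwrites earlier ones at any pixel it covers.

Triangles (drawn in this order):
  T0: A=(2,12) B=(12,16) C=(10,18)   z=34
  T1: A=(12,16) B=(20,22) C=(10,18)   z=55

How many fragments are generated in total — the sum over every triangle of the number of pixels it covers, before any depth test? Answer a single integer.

T0:
  2·area = 28
  edge (2, 12)→(12, 16): d=(10,4) right/bottom  bias=-1
  edge (12, 16)→(10, 18): d=(-2,2) right/bottom  bias=-1
  edge (10, 18)→(2, 12): d=(-8,-6) top-left  bias=+0
    (10,3)@(21, 7): e=[-126,0,154] → ·  [on edge]
    (9,4)@(19, 9): e=[-98,0,126] → ·  [on edge]
    (8,5)@(17, 11): e=[-70,0,98] → ·  [on edge]
    (7,6)@(15, 13): e=[-42,0,70] → ·  [on edge]
    (3,7)@(7, 15): e=[10,12,6] → █
    (4,7)@(9, 15): e=[2,8,18] → █
    (5,7)@(11, 15): e=[-6,4,30] → ·
    (6,7)@(13, 15): e=[-14,0,42] → ·  [on edge]
    (3,8)@(7, 17): e=[30,8,-10] → ·
    (4,8)@(9, 17): e=[22,4,2] → █
    (5,8)@(11, 17): e=[14,0,14] → ·  [on edge]
    (4,9)@(9, 19): e=[42,0,-14] → ·  [on edge]
    (3,10)@(7, 21): e=[70,0,-42] → ·  [on edge]
    (2,11)@(5, 23): e=[98,0,-70] → ·  [on edge]
  covered (3 px):
    · · · · · · · · · · ·
    · · · · · · · · · · ·
    · · · · · · · · · · ·
    · · · · · · · · · · ·
    · · · · · · · · · · ·
    · · · · · · · · · · ·
    · · · · · · · · · · ·
    · · · █ █ · · · · · ·
    · · · · █ · · · · · ·
    · · · · · · · · · · ·
    · · · · · · · · · · ·
    · · · · · · · · · · ·
T1:
  2·area = 28
  edge (12, 16)→(20, 22): d=(8,6) right/bottom  bias=-1
  edge (20, 22)→(10, 18): d=(-10,-4) top-left  bias=+0
  edge (10, 18)→(12, 16): d=(2,-2) top-left  bias=+0
    (10,3)@(21, 7): e=[-126,154,0] → ·  [on edge]
    (9,4)@(19, 9): e=[-98,126,0] → ·  [on edge]
    (8,5)@(17, 11): e=[-70,98,0] → ·  [on edge]
    (7,6)@(15, 13): e=[-42,70,0] → ·  [on edge]
    (6,7)@(13, 15): e=[-14,42,0] → ·  [on edge]
    (5,8)@(11, 17): e=[14,14,0] → █  [on edge]
    (6,8)@(13, 17): e=[2,22,4] → █
    (7,8)@(15, 17): e=[-10,30,8] → ·
    (4,9)@(9, 19): e=[42,-14,0] → ·  [on edge]
    (5,9)@(11, 19): e=[30,-6,4] → ·
    (6,9)@(13, 19): e=[18,2,8] → █
    (7,9)@(15, 19): e=[6,10,12] → █
    (3,10)@(7, 21): e=[70,-42,0] → ·  [on edge]
    (2,11)@(5, 23): e=[98,-70,0] → ·  [on edge]
  covered (4 px):
    · · · · · · · · · · ·
    · · · · · · · · · · ·
    · · · · · · · · · · ·
    · · · · · · · · · · ·
    · · · · · · · · · · ·
    · · · · · · · · · · ·
    · · · · · · · · · · ·
    · · · · · · · · · · ·
    · · · · · █ █ · · · ·
    · · · · · · █ █ · · ·
    · · · · · · · · · · ·
    · · · · · · · · · · ·

Final: 7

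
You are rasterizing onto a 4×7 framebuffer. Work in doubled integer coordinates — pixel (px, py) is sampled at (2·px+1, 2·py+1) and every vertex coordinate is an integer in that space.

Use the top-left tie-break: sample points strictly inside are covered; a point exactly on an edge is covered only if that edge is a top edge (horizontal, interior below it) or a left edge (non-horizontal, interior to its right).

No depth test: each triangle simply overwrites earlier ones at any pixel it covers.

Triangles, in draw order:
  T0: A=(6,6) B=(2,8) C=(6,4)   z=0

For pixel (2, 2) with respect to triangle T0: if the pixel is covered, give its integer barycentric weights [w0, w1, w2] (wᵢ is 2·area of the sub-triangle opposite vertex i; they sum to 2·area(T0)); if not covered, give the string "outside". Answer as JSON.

T0:
  2·area = 8
  edge (6, 6)→(2, 8): d=(-4,2) right/bottom  bias=-1
  edge (2, 8)→(6, 4): d=(4,-4) top-left  bias=+0
  edge (6, 4)→(6, 6): d=(0,2) right/bottom  bias=-1
    (3,1)@(7, 3): e=[10,0,-2] → .  [on edge]
    (2,2)@(5, 5): e=[6,0,2] → X  [on edge]
    (3,2)@(7, 5): e=[2,8,-2] → .
    (1,3)@(3, 7): e=[2,0,6] → X  [on edge]
    (2,3)@(5, 7): e=[-2,8,2] → .
    (0,4)@(1, 9): e=[-2,0,10] → .  [on edge]
    (1,4)@(3, 9): e=[-6,8,6] → .
  covered (2 px):
    . . . .
    . . . .
    . . X .
    . X . .
    . . . .
    . . . .
    . . . .

Answer: [0,2,6]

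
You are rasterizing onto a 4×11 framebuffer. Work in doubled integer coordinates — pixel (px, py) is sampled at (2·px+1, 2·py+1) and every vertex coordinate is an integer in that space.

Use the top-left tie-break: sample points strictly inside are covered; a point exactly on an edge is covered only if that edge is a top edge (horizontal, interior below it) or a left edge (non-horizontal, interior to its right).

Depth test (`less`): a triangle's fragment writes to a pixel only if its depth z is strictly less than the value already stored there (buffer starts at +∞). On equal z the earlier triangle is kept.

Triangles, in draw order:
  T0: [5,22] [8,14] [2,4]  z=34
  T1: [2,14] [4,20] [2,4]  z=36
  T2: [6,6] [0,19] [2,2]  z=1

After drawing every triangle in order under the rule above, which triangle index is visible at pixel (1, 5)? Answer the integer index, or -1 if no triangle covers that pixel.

T0:
  2·area = 78  (B↔C swapped to make it positive)
  edge (5, 22)→(2, 4): d=(-3,-18) top-left  bias=+0
  edge (2, 4)→(8, 14): d=(6,10) right/bottom  bias=-1
  edge (8, 14)→(5, 22): d=(-3,8) right/bottom  bias=-1
    (1,3)@(3, 7): e=[9,8,61] → X
    (2,3)@(5, 7): e=[45,-12,45] → .
    (1,4)@(3, 9): e=[3,20,55] → X
    (2,4)@(5, 9): e=[39,0,39] → .  [on edge]
    (1,5)@(3, 11): e=[-3,32,49] → .
    (2,5)@(5, 11): e=[33,12,33] → X
    (3,5)@(7, 11): e=[69,-8,17] → .
    (2,6)@(5, 13): e=[27,24,27] → X
    (3,6)@(7, 13): e=[63,4,11] → X
    (2,7)@(5, 15): e=[21,36,21] → X
    (2,8)@(5, 17): e=[15,48,15] → X
    (3,8)@(7, 17): e=[51,28,-1] → .
  covered (10 px):
    . . . .
    . . . .
    . . . .
    . X . .
    . X . .
    . . X .
    . . X X
    . . X X
    . . X .
    . . X .
    . . X .
T1:
  2·area = 20  (B↔C swapped to make it positive)
  edge (2, 14)→(2, 4): d=(0,-10) top-left  bias=+0
  edge (2, 4)→(4, 20): d=(2,16) right/bottom  bias=-1
  edge (4, 20)→(2, 14): d=(-2,-6) top-left  bias=+0
    (0,5)@(1, 11): e=[-10,30,0] → .  [on edge]
    (1,6)@(3, 13): e=[10,2,8] → X
    (2,6)@(5, 13): e=[30,-30,20] → .
    (1,7)@(3, 15): e=[10,6,4] → X
    (2,7)@(5, 15): e=[30,-26,16] → .
    (1,8)@(3, 17): e=[10,10,0] → X  [on edge]
    (2,8)@(5, 17): e=[30,-22,12] → .
    (1,9)@(3, 19): e=[10,14,-4] → .
  covered (3 px):
    . . . .
    . . . .
    . . . .
    . . . .
    . . . .
    . . . .
    . X . .
    . X . .
    . X . .
    . . . .
    . . . .
T2:
  2·area = 76
  edge (6, 6)→(0, 19): d=(-6,13) right/bottom  bias=-1
  edge (0, 19)→(2, 2): d=(2,-17) top-left  bias=+0
  edge (2, 2)→(6, 6): d=(4,4) right/bottom  bias=-1
    (0,0)@(1, 1): e=[95,-19,0] → .  [on edge]
    (1,1)@(3, 3): e=[57,19,0] → .  [on edge]
    (1,2)@(3, 5): e=[45,23,8] → X
    (2,2)@(5, 5): e=[19,57,0] → .  [on edge]
    (1,3)@(3, 7): e=[33,27,16] → X
    (2,3)@(5, 7): e=[7,61,8] → X
    (3,3)@(7, 7): e=[-19,95,0] → .  [on edge]
    (1,4)@(3, 9): e=[21,31,24] → X
    (2,4)@(5, 9): e=[-5,65,16] → .
    (0,5)@(1, 11): e=[35,1,40] → X
    (2,5)@(5, 11): e=[-17,69,24] → .
    (0,6)@(1, 13): e=[23,5,48] → X
  covered (8 px):
    . . . .
    . . . .
    . X . .
    . X X .
    . X . .
    X X . .
    X . . .
    X . . .
    . . . .
    . . . .
    . . . .

Z-buffer (winner per pixel, '.' = empty):
  . . . .
  . . . .
  . 2 . .
  . 2 2 .
  . 2 . .
  2 2 0 .
  2 1 0 0
  2 1 0 0
  . 1 0 .
  . . 0 .
  . . 0 .

Final: 2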